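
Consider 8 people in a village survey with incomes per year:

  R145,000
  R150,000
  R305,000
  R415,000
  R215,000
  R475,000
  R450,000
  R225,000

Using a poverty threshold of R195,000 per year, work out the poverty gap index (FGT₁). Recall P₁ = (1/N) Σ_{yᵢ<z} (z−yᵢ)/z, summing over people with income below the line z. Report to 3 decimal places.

0.061

Incomes under z: R145,000, R150,000 (q = 2 of N = 8).
Shortfall ratios: (195000−145000)/195000 = 0.2564; (195000−150000)/195000 = 0.2308.
Σ = 0.487179. Dividing by the full population N = 8 gives P₁ = 0.061.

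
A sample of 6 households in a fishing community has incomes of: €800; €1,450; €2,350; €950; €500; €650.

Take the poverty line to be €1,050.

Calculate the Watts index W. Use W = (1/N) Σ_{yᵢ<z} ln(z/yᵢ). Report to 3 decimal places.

Below z: €500, €650, €800, €950 (q = 4 of N = 6).
Log gaps: ln(1050/500) = 0.7419; ln(1050/650) = 0.4796; ln(1050/800) = 0.2719; ln(1050/950) = 0.1001.
W = 1.593528 / 6 = 0.266.

0.266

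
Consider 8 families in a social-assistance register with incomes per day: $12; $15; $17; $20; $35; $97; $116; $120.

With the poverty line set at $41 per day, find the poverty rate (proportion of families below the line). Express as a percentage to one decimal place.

5 of the 8 families have income below $41.
H = 5/8 = 62.5%.

62.5%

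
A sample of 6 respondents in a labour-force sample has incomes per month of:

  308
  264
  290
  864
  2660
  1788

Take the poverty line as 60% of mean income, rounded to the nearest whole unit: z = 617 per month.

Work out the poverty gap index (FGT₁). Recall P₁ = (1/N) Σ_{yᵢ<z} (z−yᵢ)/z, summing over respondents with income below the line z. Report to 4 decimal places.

0.2672

Poor units: 264, 290, 308 (q = 3 of N = 6).
Normalized shortfalls: (617−264)/617 = 0.5721; (617−290)/617 = 0.5300; (617−308)/617 = 0.5008.
Σ = 1.602917. Dividing by the full population N = 6 gives P₁ = 0.2672.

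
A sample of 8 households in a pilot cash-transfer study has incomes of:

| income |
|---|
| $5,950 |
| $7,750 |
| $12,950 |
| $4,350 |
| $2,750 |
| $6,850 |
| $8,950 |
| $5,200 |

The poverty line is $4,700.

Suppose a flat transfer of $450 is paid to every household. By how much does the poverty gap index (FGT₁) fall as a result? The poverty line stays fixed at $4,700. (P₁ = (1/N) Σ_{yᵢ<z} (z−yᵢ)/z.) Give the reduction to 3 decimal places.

Before: below the line — $2,750, $4,350; poverty gap index (FGT₁) = 0.06117.
After the $450 transfer: below the line — $3,200; poverty gap index (FGT₁) = 0.03989.
Reduction = 0.06117 − 0.03989 = 0.021.

0.021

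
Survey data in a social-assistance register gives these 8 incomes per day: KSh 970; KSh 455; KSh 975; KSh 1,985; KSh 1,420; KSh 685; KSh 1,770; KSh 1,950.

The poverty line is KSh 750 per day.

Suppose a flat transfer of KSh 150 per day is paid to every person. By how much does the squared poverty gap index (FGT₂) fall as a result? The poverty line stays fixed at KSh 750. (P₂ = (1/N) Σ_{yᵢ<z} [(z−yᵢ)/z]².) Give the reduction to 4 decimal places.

Before: below the line — KSh 455, KSh 685; squared poverty gap index (FGT₂) = 0.020278.
After the KSh 150 transfer: below the line — KSh 605; squared poverty gap index (FGT₂) = 0.004672.
Reduction = 0.020278 − 0.004672 = 0.0156.

0.0156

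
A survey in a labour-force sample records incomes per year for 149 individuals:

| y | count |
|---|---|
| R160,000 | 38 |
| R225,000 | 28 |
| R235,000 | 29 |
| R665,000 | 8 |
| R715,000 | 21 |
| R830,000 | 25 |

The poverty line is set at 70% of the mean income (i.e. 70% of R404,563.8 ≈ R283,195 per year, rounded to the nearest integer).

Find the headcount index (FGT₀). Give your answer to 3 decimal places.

95 of the 149 individuals have income below R283,195.
H = 95/149 = 0.638.

0.638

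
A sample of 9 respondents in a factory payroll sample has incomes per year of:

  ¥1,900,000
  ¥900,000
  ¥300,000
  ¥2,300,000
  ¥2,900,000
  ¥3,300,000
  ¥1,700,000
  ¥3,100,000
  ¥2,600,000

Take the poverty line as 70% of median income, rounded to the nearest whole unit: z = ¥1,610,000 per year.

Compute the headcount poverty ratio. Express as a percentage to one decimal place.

22.2%

2 of the 9 respondents have income below ¥1,610,000.
H = 2/9 = 22.2%.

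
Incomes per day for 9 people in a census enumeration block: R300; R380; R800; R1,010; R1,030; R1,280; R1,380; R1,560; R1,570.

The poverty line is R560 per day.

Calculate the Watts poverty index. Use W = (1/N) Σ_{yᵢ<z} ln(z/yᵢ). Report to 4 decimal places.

Poor units: R300, R380 (q = 2 of N = 9).
ln(z/y) terms: ln(560/300) = 0.6242; ln(560/380) = 0.3878.
W = 1.011920 / 9 = 0.1124.

0.1124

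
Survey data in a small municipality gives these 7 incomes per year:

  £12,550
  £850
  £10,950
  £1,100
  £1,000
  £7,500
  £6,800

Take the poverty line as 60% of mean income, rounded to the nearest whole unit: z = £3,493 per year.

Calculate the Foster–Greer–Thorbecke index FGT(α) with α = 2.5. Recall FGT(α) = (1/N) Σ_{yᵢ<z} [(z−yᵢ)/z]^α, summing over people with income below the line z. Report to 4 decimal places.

Poor units: £850, £1,000, £1,100 (q = 3 of N = 7).
Gap ratios (z−y)/z: (3493−850)/3493 = 0.7567; (3493−1000)/3493 = 0.7137; (3493−1100)/3493 = 0.6851.
Raised to α = 2.5: 0.49802; 0.43034; 0.38847.
Sum = 1.316830; FGT(2.5) = 1.316830 / 7 = 0.1881.

0.1881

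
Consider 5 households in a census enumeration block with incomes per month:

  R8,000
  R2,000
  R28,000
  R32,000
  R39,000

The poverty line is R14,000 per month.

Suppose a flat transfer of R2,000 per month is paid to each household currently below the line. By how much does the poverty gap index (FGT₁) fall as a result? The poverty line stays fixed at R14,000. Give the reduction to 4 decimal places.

0.0571

Before: below the line — R2,000, R8,000; poverty gap index (FGT₁) = 0.257143.
After the R2,000 transfer: below the line — R4,000, R10,000; poverty gap index (FGT₁) = 0.200000.
Reduction = 0.257143 − 0.200000 = 0.0571.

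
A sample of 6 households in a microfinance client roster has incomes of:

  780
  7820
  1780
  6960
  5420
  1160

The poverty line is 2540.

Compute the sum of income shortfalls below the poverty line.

3900

Below z: 780, 1160, 1780 (q = 3 of N = 6).
Individual gaps: 2540−780 = 1760; 2540−1160 = 1380; 2540−1780 = 760.
Aggregate gap = 3900.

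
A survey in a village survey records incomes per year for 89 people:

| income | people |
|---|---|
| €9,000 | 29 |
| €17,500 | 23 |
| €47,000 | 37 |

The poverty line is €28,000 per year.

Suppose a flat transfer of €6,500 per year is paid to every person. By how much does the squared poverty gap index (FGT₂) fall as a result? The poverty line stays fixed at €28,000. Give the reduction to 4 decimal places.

0.1162

Before: below the line — 29×€9,000, 23×€17,500; squared poverty gap index (FGT₂) = 0.186379.
After the €6,500 transfer: below the line — 29×€15,500, 23×€24,000; squared poverty gap index (FGT₂) = 0.070214.
Reduction = 0.186379 − 0.070214 = 0.1162.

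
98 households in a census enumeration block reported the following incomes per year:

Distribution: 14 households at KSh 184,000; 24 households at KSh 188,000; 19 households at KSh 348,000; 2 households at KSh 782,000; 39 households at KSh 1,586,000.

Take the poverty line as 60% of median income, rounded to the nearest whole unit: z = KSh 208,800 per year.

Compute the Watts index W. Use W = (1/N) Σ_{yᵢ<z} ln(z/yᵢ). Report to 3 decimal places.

0.044

Incomes under z: 14×KSh 184,000, 24×KSh 188,000 (q = 38 of N = 98).
Log gaps: ln(208800/184000) = 0.1264 (×14); ln(208800/188000) = 0.1049 (×24).
W = 4.288613 / 98 = 0.044.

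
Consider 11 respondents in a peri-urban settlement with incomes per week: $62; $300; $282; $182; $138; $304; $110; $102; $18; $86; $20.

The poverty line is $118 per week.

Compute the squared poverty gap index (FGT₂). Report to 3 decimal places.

0.157

Below the line: $18, $20, $62, $86, $102, $110 (q = 6 of N = 11).
Gap ratios (z−y)/z: (118−18)/118 = 0.8475; (118−20)/118 = 0.8305; (118−62)/118 = 0.4746; (118−86)/118 = 0.2712; (118−102)/118 = 0.1356; (118−110)/118 = 0.0678.
Squared: 0.7182; 0.6897; 0.2252; 0.0735; 0.0184; 0.0046.
Sum = 1.729675; P₂ = 1.729675 / 11 = 0.157.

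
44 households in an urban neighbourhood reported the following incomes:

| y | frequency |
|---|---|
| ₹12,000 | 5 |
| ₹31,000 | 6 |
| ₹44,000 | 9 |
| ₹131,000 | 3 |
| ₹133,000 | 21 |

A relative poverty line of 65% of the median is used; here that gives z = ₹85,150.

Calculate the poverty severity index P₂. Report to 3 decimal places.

0.187

Below z: 5×₹12,000, 6×₹31,000, 9×₹44,000 (q = 20 of N = 44).
Relative gaps: (85150−12000)/85150 = 0.8591 (×5); (85150−31000)/85150 = 0.6359 (×6); (85150−44000)/85150 = 0.4833 (×9).
Squared: 0.7380 (×5); 0.4044 (×6); 0.2335 (×9).
Sum = 8.218421; P₂ = 8.218421 / 44 = 0.187.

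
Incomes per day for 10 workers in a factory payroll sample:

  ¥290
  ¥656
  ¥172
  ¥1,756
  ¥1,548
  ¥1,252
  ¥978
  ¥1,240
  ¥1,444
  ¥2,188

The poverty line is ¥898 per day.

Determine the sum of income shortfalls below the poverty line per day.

¥1,576

Poor units: ¥172, ¥290, ¥656 (q = 3 of N = 10).
Individual gaps: 898−172 = 726; 898−290 = 608; 898−656 = 242.
Aggregate gap = ¥1,576.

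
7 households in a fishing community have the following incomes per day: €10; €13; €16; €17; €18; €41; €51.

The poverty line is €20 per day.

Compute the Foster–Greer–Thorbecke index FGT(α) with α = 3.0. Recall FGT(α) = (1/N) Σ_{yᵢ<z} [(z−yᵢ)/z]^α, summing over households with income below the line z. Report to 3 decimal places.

Poor units: €10, €13, €16, €17, €18 (q = 5 of N = 7).
Shortfall ratios: (20−10)/20 = 0.5000; (20−13)/20 = 0.3500; (20−16)/20 = 0.2000; (20−17)/20 = 0.1500; (20−18)/20 = 0.1000.
Raised to α = 3.0: 0.12500; 0.04287; 0.00800; 0.00337; 0.00100.
Sum = 0.180250; FGT(3.0) = 0.180250 / 7 = 0.026.

0.026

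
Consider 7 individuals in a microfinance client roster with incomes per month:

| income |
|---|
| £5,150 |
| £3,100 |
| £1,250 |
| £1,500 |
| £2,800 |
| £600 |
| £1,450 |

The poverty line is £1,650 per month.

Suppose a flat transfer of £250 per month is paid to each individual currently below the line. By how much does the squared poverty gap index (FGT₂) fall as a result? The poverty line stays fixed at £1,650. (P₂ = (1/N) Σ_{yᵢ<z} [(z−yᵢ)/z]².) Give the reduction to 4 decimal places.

Before: below the line — £600, £1,250, £1,450, £1,500; squared poverty gap index (FGT₂) = 0.069526.
After the £250 transfer: below the line — £850, £1,500; squared poverty gap index (FGT₂) = 0.034763.
Reduction = 0.069526 − 0.034763 = 0.0348.

0.0348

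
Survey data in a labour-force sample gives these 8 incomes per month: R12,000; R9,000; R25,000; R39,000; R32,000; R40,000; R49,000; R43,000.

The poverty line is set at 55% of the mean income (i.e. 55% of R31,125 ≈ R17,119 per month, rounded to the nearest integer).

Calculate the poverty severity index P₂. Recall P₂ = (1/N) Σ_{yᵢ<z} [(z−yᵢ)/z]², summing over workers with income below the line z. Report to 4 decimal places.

0.0393

Incomes under z: R9,000, R12,000 (q = 2 of N = 8).
Shortfall ratios: (17119−9000)/17119 = 0.4743; (17119−12000)/17119 = 0.2990.
Squared: 0.2249; 0.0894.
Sum = 0.314346; P₂ = 0.314346 / 8 = 0.0393.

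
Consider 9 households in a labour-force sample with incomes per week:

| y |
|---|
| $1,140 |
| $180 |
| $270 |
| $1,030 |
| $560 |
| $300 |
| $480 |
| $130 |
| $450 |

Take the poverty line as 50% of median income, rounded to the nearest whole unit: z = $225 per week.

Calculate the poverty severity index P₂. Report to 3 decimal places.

0.024

Below z: $130, $180 (q = 2 of N = 9).
Gap ratios (z−y)/z: (225−130)/225 = 0.4222; (225−180)/225 = 0.2000.
Squared: 0.1783; 0.0400.
Sum = 0.218272; P₂ = 0.218272 / 9 = 0.024.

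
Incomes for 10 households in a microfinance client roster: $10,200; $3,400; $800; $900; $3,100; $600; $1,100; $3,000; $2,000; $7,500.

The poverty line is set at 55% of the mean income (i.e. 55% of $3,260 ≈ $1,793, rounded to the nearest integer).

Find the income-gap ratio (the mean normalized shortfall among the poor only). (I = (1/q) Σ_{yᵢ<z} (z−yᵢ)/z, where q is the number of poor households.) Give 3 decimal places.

0.526

Below the line: $600, $800, $900, $1,100 (q = 4 of N = 10).
Relative gaps: 0.6654, 0.5538, 0.4980, 0.3865; sum = 2.103737.
The income-gap ratio divides by q (the poor only): 2.103737 / 4 = 0.526.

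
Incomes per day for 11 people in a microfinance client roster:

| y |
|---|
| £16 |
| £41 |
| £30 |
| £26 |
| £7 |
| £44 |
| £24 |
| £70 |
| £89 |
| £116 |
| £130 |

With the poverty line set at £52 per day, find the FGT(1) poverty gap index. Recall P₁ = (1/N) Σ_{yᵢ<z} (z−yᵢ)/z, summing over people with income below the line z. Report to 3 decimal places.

Incomes under z: £7, £16, £24, £26, £30, £41, £44 (q = 7 of N = 11).
Relative gaps: (52−7)/52 = 0.8654; (52−16)/52 = 0.6923; (52−24)/52 = 0.5385; (52−26)/52 = 0.5000; (52−30)/52 = 0.4231; (52−41)/52 = 0.2115; (52−44)/52 = 0.1538.
Σ = 3.384615. Dividing by the full population N = 11 gives P₁ = 0.308.

0.308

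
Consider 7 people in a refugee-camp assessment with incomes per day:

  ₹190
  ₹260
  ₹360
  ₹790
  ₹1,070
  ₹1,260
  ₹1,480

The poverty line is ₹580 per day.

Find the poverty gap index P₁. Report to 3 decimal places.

Incomes under z: ₹190, ₹260, ₹360 (q = 3 of N = 7).
Normalized shortfalls: (580−190)/580 = 0.6724; (580−260)/580 = 0.5517; (580−360)/580 = 0.3793.
Σ = 1.603448. Dividing by the full population N = 7 gives P₁ = 0.229.

0.229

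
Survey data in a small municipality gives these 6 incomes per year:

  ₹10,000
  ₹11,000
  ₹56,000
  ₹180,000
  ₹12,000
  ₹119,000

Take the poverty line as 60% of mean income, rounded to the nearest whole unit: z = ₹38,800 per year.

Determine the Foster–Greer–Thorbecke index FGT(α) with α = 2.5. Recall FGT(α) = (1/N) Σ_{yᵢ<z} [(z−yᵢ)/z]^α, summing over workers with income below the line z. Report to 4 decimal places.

0.2176

Below z: ₹10,000, ₹11,000, ₹12,000 (q = 3 of N = 6).
Shortfall ratios: (38800−10000)/38800 = 0.7423; (38800−11000)/38800 = 0.7165; (38800−12000)/38800 = 0.6907.
Raised to α = 2.5: 0.47468; 0.43454; 0.39651.
Sum = 1.305737; FGT(2.5) = 1.305737 / 6 = 0.2176.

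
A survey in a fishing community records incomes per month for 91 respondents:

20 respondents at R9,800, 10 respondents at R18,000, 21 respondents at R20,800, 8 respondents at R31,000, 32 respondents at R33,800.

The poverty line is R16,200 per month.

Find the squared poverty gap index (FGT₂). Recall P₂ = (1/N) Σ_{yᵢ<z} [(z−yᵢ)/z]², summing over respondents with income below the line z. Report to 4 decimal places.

0.0343

Poor units: 20×R9,800 (q = 20 of N = 91).
Normalized shortfalls: (16200−9800)/16200 = 0.3951 (×20).
Squared: 0.1561 (×20).
Sum = 3.121475; P₂ = 3.121475 / 91 = 0.0343.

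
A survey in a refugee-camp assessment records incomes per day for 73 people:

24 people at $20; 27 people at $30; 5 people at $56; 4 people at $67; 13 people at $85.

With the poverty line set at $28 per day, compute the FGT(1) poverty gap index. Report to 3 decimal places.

Poor units: 24×$20 (q = 24 of N = 73).
Relative gaps: (28−20)/28 = 0.2857 (×24).
Sum of shortfalls = 6.857143; P₁ averages over all N: 6.857143 / 73 = 0.094.

0.094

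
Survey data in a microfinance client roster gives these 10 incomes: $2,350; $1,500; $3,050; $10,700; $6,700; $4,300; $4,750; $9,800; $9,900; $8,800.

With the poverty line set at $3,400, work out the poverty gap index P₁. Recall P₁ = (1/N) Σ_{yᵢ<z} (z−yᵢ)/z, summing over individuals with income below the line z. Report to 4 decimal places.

Incomes under z: $1,500, $2,350, $3,050 (q = 3 of N = 10).
Gap ratios (z−y)/z: (3400−1500)/3400 = 0.5588; (3400−2350)/3400 = 0.3088; (3400−3050)/3400 = 0.1029.
Σ = 0.970588. Dividing by the full population N = 10 gives P₁ = 0.0971.

0.0971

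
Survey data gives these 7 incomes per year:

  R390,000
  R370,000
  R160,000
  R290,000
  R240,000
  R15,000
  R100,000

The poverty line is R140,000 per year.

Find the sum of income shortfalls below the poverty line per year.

R165,000

Below z: R15,000, R100,000 (q = 2 of N = 7).
Individual gaps: 140000−15000 = 125000; 140000−100000 = 40000.
Aggregate gap = R165,000.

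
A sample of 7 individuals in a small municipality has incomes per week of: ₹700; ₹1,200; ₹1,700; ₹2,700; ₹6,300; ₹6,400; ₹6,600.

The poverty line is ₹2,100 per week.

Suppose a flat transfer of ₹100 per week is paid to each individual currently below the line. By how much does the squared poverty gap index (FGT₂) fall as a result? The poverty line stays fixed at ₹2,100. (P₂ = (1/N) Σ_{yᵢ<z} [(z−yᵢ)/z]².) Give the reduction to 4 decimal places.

0.0165

Before: below the line — ₹700, ₹1,200, ₹1,700; squared poverty gap index (FGT₂) = 0.094914.
After the ₹100 transfer: below the line — ₹800, ₹1,300, ₹1,800; squared poverty gap index (FGT₂) = 0.078393.
Reduction = 0.094914 − 0.078393 = 0.0165.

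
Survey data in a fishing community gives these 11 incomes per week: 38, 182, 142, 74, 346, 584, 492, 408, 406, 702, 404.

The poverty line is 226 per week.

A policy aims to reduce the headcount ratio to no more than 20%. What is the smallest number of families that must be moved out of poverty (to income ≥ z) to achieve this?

2

Currently q = 4 of N = 11 are below the line (H = 0.364).
A headcount ratio of at most 20% allows at most ⌊0.20 × 11⌋ = 2 poor families.
So at least 4 − 2 = 2 must be lifted.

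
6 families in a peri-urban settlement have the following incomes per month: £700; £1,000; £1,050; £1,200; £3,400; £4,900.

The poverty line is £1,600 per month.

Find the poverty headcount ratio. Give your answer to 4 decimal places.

4 of the 6 families have income below £1,600.
H = 4/6 = 0.6667.

0.6667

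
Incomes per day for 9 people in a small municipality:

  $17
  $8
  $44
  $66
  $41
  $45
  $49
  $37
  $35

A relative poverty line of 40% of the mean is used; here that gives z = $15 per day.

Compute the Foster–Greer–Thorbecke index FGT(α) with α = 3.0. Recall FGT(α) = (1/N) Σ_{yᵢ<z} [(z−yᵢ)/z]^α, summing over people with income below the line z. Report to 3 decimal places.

0.011

Below the line: $8 (q = 1 of N = 9).
Shortfall ratios: (15−8)/15 = 0.4667.
Raised to α = 3.0: 0.10163.
Sum = 0.101630; FGT(3.0) = 0.101630 / 9 = 0.011.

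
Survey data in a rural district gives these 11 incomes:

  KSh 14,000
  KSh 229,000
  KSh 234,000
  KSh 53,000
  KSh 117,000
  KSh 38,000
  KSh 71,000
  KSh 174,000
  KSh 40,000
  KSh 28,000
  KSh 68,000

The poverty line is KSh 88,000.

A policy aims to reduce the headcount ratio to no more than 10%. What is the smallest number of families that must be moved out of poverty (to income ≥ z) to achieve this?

Currently q = 7 of N = 11 are below the line (H = 0.636).
A headcount ratio of at most 10% allows at most ⌊0.10 × 11⌋ = 1 poor families.
So at least 7 − 1 = 6 must be lifted.

6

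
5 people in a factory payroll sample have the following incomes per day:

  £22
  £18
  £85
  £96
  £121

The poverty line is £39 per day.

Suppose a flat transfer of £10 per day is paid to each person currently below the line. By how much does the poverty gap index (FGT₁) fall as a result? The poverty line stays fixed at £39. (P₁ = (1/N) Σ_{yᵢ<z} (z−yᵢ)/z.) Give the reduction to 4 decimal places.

Before: below the line — £18, £22; poverty gap index (FGT₁) = 0.194872.
After the £10 transfer: below the line — £28, £32; poverty gap index (FGT₁) = 0.092308.
Reduction = 0.194872 − 0.092308 = 0.1026.

0.1026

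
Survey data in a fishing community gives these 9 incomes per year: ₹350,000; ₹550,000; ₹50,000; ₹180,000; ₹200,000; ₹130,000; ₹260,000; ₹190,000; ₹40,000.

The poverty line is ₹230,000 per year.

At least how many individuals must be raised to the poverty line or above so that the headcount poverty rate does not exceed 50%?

2

6 of the 9 individuals are poor, so H = 6/9 = 0.667.
A headcount ratio of at most 50% allows at most ⌊0.50 × 9⌋ = 4 poor individuals.
So at least 6 − 4 = 2 must be lifted.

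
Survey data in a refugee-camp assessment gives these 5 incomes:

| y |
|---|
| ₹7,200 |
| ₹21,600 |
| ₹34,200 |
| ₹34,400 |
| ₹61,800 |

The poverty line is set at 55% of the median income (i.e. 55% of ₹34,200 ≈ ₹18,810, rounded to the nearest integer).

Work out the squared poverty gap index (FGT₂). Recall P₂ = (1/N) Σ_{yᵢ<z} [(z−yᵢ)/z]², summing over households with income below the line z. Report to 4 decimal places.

Incomes under z: ₹7,200 (q = 1 of N = 5).
Gap ratios (z−y)/z: (18810−7200)/18810 = 0.6172.
Squared: 0.3810.
Sum = 0.380967; P₂ = 0.380967 / 5 = 0.0762.

0.0762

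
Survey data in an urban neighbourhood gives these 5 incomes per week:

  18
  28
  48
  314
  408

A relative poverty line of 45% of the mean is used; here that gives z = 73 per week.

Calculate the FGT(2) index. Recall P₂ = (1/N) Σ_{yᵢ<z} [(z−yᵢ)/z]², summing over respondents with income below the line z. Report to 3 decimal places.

Below z: 18, 28, 48 (q = 3 of N = 5).
Normalized shortfalls: (73−18)/73 = 0.7534; (73−28)/73 = 0.6164; (73−48)/73 = 0.3425.
Squared: 0.5676; 0.3800; 0.1173.
Sum = 1.064928; P₂ = 1.064928 / 5 = 0.213.

0.213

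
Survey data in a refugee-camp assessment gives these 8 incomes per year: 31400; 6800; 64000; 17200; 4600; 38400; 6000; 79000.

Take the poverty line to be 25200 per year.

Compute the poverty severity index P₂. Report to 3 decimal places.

0.235

Poor units: 4600, 6000, 6800, 17200 (q = 4 of N = 8).
Relative gaps: (25200−4600)/25200 = 0.8175; (25200−6000)/25200 = 0.7619; (25200−6800)/25200 = 0.7302; (25200−17200)/25200 = 0.3175.
Squared: 0.6682; 0.5805; 0.5331; 0.1008.
Sum = 1.882653; P₂ = 1.882653 / 8 = 0.235.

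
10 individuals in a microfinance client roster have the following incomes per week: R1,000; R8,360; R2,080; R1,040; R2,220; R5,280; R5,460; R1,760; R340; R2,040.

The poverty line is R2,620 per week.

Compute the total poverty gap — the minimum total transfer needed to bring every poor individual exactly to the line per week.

R7,860

Poor units: R340, R1,000, R1,040, R1,760, R2,040, R2,080, R2,220 (q = 7 of N = 10).
Individual gaps: 2620−340 = 2280; 2620−1000 = 1620; 2620−1040 = 1580; 2620−1760 = 860; 2620−2040 = 580; 2620−2080 = 540; 2620−2220 = 400.
Aggregate gap = R7,860.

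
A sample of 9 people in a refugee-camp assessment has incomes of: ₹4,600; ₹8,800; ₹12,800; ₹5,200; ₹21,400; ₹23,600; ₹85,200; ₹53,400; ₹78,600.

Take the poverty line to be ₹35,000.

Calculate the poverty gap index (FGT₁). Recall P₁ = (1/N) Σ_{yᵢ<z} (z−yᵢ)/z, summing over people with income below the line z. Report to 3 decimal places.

Below z: ₹4,600, ₹5,200, ₹8,800, ₹12,800, ₹21,400, ₹23,600 (q = 6 of N = 9).
Shortfall ratios: (35000−4600)/35000 = 0.8686; (35000−5200)/35000 = 0.8514; (35000−8800)/35000 = 0.7486; (35000−12800)/35000 = 0.6343; (35000−21400)/35000 = 0.3886; (35000−23600)/35000 = 0.3257.
Σ = 3.817143. Dividing by the full population N = 9 gives P₁ = 0.424.

0.424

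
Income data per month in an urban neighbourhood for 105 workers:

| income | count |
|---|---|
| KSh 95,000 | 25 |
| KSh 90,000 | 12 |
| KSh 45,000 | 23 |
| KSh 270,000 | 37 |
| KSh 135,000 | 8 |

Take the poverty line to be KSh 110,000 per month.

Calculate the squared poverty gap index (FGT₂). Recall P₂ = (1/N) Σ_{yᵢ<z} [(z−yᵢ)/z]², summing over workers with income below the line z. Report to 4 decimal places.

0.0847

Below z: 23×KSh 45,000, 12×KSh 90,000, 25×KSh 95,000 (q = 60 of N = 105).
Shortfall ratios: (110000−45000)/110000 = 0.5909 (×23); (110000−90000)/110000 = 0.1818 (×12); (110000−95000)/110000 = 0.1364 (×25).
Squared: 0.3492 (×23); 0.0331 (×12); 0.0186 (×25).
Sum = 8.892562; P₂ = 8.892562 / 105 = 0.0847.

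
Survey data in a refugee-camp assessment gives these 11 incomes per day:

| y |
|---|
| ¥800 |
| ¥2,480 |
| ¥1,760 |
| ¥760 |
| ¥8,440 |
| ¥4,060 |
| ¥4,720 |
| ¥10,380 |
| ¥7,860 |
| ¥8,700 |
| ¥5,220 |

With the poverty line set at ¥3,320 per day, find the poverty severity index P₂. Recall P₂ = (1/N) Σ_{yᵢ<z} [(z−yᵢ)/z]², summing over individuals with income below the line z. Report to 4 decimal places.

0.1323

Poor units: ¥760, ¥800, ¥1,760, ¥2,480 (q = 4 of N = 11).
Shortfall ratios: (3320−760)/3320 = 0.7711; (3320−800)/3320 = 0.7590; (3320−1760)/3320 = 0.4699; (3320−2480)/3320 = 0.2530.
Squared: 0.5946; 0.5761; 0.2208; 0.0640.
Sum = 1.455509; P₂ = 1.455509 / 11 = 0.1323.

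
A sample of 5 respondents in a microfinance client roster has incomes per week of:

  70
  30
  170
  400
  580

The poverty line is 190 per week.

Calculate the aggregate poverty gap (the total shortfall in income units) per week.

Below z: 30, 70, 170 (q = 3 of N = 5).
Individual gaps: 190−30 = 160; 190−70 = 120; 190−170 = 20.
Aggregate gap = 300.

300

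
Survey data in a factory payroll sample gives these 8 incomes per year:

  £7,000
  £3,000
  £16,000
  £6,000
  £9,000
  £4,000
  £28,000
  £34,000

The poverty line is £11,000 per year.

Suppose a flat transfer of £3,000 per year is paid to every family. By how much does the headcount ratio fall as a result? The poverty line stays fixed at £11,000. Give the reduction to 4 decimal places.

0.1250

Before: below the line — £3,000, £4,000, £6,000, £7,000, £9,000; headcount ratio = 0.625000.
After the £3,000 transfer: below the line — £6,000, £7,000, £9,000, £10,000; headcount ratio = 0.500000.
Reduction = 0.625000 − 0.500000 = 0.1250.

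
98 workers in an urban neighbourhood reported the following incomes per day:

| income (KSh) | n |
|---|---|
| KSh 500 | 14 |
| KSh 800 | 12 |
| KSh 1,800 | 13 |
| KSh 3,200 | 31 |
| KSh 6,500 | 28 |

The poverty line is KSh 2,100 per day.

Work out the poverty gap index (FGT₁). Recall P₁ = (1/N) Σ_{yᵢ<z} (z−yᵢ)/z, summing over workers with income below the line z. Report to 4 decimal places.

Below z: 14×KSh 500, 12×KSh 800, 13×KSh 1,800 (q = 39 of N = 98).
Relative gaps: (2100−500)/2100 = 0.7619 (×14); (2100−800)/2100 = 0.6190 (×12); (2100−1800)/2100 = 0.1429 (×13).
Σ = 19.952381. Dividing by the full population N = 98 gives P₁ = 0.2036.

0.2036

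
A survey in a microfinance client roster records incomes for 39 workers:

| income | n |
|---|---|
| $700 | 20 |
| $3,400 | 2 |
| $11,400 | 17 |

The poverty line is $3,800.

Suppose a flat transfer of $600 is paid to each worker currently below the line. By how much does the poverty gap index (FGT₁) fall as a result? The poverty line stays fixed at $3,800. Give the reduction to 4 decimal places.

0.0864

Before: below the line — 20×$700, 2×$3,400; poverty gap index (FGT₁) = 0.423752.
After the $600 transfer: below the line — 20×$1,300; poverty gap index (FGT₁) = 0.337382.
Reduction = 0.423752 − 0.337382 = 0.0864.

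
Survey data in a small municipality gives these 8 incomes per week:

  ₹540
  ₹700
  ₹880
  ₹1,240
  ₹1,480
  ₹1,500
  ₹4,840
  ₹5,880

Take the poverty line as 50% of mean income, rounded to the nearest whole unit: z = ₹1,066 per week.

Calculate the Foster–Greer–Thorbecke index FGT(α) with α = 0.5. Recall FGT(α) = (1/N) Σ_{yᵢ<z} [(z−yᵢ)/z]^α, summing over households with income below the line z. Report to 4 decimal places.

Below z: ₹540, ₹700, ₹880 (q = 3 of N = 8).
Normalized shortfalls: (1066−540)/1066 = 0.4934; (1066−700)/1066 = 0.3433; (1066−880)/1066 = 0.1745.
Raised to α = 0.5: 0.70245; 0.58595; 0.41771.
Sum = 1.706113; FGT(0.5) = 1.706113 / 8 = 0.2133.

0.2133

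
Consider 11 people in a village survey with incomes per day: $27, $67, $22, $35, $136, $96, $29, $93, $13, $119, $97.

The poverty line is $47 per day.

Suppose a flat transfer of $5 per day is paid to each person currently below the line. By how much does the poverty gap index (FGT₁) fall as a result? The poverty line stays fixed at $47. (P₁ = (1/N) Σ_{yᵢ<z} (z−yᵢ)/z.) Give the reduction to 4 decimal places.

0.0484

Before: below the line — $13, $22, $27, $29, $35; poverty gap index (FGT₁) = 0.210832.
After the $5 transfer: below the line — $18, $27, $32, $34, $40; poverty gap index (FGT₁) = 0.162476.
Reduction = 0.210832 − 0.162476 = 0.0484.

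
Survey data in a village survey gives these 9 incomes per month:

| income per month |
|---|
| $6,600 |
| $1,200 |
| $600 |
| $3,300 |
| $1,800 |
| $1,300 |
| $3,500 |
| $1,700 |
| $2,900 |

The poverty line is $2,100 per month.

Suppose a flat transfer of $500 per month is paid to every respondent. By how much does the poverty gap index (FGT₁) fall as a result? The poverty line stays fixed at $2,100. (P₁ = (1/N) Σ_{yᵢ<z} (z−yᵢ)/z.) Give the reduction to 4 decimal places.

Before: below the line — $600, $1,200, $1,300, $1,700, $1,800; poverty gap index (FGT₁) = 0.206349.
After the $500 transfer: below the line — $1,100, $1,700, $1,800; poverty gap index (FGT₁) = 0.089947.
Reduction = 0.206349 − 0.089947 = 0.1164.

0.1164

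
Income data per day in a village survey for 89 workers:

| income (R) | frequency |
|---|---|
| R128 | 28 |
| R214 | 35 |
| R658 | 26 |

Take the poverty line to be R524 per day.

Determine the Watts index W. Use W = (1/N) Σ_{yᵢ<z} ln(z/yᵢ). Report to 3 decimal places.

0.796

Incomes under z: 28×R128, 35×R214 (q = 63 of N = 89).
Log shortfalls: ln(524/128) = 1.4095 (×28); ln(524/214) = 0.8955 (×35).
W = 70.807968 / 89 = 0.796.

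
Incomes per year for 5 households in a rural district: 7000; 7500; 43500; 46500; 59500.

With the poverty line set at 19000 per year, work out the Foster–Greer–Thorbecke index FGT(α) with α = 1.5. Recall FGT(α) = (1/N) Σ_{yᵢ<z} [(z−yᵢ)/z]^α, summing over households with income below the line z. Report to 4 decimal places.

0.1946

Below z: 7000, 7500 (q = 2 of N = 5).
Shortfall ratios: (19000−7000)/19000 = 0.6316; (19000−7500)/19000 = 0.6053.
Raised to α = 1.5: 0.50193; 0.47089.
Sum = 0.972815; FGT(1.5) = 0.972815 / 5 = 0.1946.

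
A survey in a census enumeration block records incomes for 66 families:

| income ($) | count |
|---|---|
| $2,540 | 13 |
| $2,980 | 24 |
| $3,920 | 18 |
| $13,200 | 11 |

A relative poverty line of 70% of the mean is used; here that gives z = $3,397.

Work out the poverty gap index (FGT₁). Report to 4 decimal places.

0.0943

Below the line: 13×$2,540, 24×$2,980 (q = 37 of N = 66).
Gap ratios (z−y)/z: (3397−2540)/3397 = 0.2523 (×13); (3397−2980)/3397 = 0.1228 (×24).
Sum of shortfalls = 6.225787; P₁ averages over all N: 6.225787 / 66 = 0.0943.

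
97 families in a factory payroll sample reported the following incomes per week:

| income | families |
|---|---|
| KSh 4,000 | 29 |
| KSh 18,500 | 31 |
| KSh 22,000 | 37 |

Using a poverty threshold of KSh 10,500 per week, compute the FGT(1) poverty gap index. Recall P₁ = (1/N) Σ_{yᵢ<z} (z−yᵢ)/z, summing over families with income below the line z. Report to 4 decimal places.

0.1851

Below the line: 29×KSh 4,000 (q = 29 of N = 97).
Normalized shortfalls: (10500−4000)/10500 = 0.6190 (×29).
Σ = 17.952381. Dividing by the full population N = 97 gives P₁ = 0.1851.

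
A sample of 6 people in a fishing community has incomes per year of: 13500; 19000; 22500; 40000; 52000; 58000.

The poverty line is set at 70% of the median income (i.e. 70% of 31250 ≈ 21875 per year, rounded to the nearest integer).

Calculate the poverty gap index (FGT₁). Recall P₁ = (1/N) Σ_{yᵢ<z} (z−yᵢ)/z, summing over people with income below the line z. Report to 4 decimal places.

0.0857

Below the line: 13500, 19000 (q = 2 of N = 6).
Normalized shortfalls: (21875−13500)/21875 = 0.3829; (21875−19000)/21875 = 0.1314.
Sum of shortfalls = 0.514286; P₁ averages over all N: 0.514286 / 6 = 0.0857.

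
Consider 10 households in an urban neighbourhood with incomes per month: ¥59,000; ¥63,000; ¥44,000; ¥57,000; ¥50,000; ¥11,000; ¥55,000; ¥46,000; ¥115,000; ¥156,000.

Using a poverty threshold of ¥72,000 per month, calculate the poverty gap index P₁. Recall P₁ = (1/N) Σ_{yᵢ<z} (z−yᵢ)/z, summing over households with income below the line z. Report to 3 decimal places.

0.265

Poor units: ¥11,000, ¥44,000, ¥46,000, ¥50,000, ¥55,000, ¥57,000, ¥59,000, ¥63,000 (q = 8 of N = 10).
Gap ratios (z−y)/z: (72000−11000)/72000 = 0.8472; (72000−44000)/72000 = 0.3889; (72000−46000)/72000 = 0.3611; (72000−50000)/72000 = 0.3056; (72000−55000)/72000 = 0.2361; (72000−57000)/72000 = 0.2083; (72000−59000)/72000 = 0.1806; (72000−63000)/72000 = 0.1250.
Sum of shortfalls = 2.652778; P₁ averages over all N: 2.652778 / 10 = 0.265.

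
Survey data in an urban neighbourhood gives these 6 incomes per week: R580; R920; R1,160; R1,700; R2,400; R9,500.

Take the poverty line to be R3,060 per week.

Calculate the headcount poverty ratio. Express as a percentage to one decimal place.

83.3%

5 of the 6 individuals have income below R3,060.
H = 5/6 = 83.3%.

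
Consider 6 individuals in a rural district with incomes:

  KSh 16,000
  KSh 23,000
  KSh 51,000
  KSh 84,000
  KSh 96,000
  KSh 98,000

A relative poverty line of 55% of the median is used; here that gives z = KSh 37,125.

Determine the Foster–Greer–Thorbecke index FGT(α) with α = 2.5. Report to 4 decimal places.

Below z: KSh 16,000, KSh 23,000 (q = 2 of N = 6).
Normalized shortfalls: (37125−16000)/37125 = 0.5690; (37125−23000)/37125 = 0.3805.
Raised to α = 2.5: 0.24424; 0.08929.
Sum = 0.333535; FGT(2.5) = 0.333535 / 6 = 0.0556.

0.0556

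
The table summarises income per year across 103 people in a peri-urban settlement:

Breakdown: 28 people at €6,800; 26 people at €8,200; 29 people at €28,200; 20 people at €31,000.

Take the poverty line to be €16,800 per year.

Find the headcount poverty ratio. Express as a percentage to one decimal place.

54 of the 103 people have income below €16,800.
H = 54/103 = 52.4%.

52.4%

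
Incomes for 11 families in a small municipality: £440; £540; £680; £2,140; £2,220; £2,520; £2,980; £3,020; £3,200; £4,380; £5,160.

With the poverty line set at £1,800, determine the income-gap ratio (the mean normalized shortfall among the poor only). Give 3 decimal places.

Below the line: £440, £540, £680 (q = 3 of N = 11).
Shortfall ratios (z−y)/z: 0.7556, 0.7000, 0.6222; sum = 2.077778.
I averages over the q = 3 poor units only: 2.077778 / 3 = 0.693.

0.693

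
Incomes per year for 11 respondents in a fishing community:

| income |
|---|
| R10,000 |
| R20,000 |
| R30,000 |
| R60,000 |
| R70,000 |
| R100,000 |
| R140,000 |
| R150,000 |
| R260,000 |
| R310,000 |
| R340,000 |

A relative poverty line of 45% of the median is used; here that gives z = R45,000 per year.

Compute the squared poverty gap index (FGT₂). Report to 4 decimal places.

0.0932

Below the line: R10,000, R20,000, R30,000 (q = 3 of N = 11).
Relative gaps: (45000−10000)/45000 = 0.7778; (45000−20000)/45000 = 0.5556; (45000−30000)/45000 = 0.3333.
Squared: 0.6049; 0.3086; 0.1111.
Sum = 1.024691; P₂ = 1.024691 / 11 = 0.0932.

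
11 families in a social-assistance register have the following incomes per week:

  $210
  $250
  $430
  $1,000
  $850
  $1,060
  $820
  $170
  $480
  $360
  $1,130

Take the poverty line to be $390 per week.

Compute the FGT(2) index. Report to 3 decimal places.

0.061

Below the line: $170, $210, $250, $360 (q = 4 of N = 11).
Normalized shortfalls: (390−170)/390 = 0.5641; (390−210)/390 = 0.4615; (390−250)/390 = 0.3590; (390−360)/390 = 0.0769.
Squared: 0.3182; 0.2130; 0.1289; 0.0059.
Sum = 0.666009; P₂ = 0.666009 / 11 = 0.061.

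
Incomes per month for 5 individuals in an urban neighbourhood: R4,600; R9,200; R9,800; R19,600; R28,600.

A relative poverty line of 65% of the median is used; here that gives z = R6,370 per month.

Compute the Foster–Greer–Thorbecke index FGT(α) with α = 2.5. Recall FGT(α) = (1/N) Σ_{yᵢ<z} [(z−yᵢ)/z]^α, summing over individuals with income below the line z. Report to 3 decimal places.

0.008

Below z: R4,600 (q = 1 of N = 5).
Relative gaps: (6370−4600)/6370 = 0.2779.
Raised to α = 2.5: 0.04070.
Sum = 0.040699; FGT(2.5) = 0.040699 / 5 = 0.008.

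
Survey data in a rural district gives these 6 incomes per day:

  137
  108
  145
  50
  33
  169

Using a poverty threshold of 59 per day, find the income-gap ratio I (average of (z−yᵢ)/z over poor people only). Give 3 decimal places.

Poor units: 33, 50 (q = 2 of N = 6).
Shortfall ratios (z−y)/z: 0.4407, 0.1525; sum = 0.593220.
The income-gap ratio divides by q (the poor only): 0.593220 / 2 = 0.297.

0.297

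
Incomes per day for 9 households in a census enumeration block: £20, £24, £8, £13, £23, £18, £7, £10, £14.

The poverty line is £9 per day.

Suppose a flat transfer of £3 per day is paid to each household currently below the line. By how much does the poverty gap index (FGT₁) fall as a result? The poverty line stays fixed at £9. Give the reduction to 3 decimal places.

Before: below the line — £7, £8; poverty gap index (FGT₁) = 0.03704.
After the £3 transfer: below the line — none; poverty gap index (FGT₁) = 0.00000.
Reduction = 0.03704 − 0.00000 = 0.037.

0.037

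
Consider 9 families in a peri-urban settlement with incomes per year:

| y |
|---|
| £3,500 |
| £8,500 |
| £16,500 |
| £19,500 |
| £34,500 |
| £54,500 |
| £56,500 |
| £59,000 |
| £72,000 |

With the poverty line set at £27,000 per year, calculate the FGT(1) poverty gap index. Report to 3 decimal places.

Below the line: £3,500, £8,500, £16,500, £19,500 (q = 4 of N = 9).
Relative gaps: (27000−3500)/27000 = 0.8704; (27000−8500)/27000 = 0.6852; (27000−16500)/27000 = 0.3889; (27000−19500)/27000 = 0.2778.
Σ = 2.222222. Dividing by the full population N = 9 gives P₁ = 0.247.

0.247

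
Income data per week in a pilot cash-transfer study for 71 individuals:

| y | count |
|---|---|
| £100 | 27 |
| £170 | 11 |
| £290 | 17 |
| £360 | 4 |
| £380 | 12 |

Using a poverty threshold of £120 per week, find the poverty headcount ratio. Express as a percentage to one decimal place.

27 of the 71 individuals have income below £120.
H = 27/71 = 38.0%.

38.0%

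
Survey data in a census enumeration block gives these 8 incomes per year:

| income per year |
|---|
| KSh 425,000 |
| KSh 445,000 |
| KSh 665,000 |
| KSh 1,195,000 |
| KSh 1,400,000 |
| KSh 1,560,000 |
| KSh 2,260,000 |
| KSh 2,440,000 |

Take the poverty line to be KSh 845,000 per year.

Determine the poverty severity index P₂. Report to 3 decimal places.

0.065

Below the line: KSh 425,000, KSh 445,000, KSh 665,000 (q = 3 of N = 8).
Gap ratios (z−y)/z: (845000−425000)/845000 = 0.4970; (845000−445000)/845000 = 0.4734; (845000−665000)/845000 = 0.2130.
Squared: 0.2471; 0.2241; 0.0454.
Sum = 0.516509; P₂ = 0.516509 / 8 = 0.065.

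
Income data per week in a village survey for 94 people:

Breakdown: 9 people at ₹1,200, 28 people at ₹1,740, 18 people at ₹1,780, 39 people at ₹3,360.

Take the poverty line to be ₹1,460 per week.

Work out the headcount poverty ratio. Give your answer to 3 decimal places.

9 of the 94 people have income below ₹1,460.
H = 9/94 = 0.096.

0.096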